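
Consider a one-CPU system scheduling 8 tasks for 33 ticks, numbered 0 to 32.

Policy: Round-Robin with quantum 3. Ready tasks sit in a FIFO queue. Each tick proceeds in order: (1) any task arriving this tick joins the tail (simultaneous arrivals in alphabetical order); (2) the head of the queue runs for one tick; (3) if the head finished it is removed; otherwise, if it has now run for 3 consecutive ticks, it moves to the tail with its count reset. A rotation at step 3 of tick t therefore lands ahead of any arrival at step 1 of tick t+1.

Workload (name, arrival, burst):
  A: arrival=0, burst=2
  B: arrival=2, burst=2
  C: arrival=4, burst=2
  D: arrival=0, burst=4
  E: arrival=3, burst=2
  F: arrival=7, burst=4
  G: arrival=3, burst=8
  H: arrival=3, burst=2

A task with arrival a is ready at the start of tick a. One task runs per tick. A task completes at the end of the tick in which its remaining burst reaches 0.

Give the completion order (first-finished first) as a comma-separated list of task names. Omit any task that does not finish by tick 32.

t=0: queue=[A,D] q_used=0 → run A
t=1: queue=[A,D] q_used=1 → run A
t=2: queue=[D,B] q_used=0 → run D
t=3: queue=[D,B,E,G,H] q_used=1 → run D
t=4: queue=[D,B,E,G,H,C] q_used=2 → run D
t=5: queue=[B,E,G,H,C,D] q_used=0 → run B
t=6: queue=[B,E,G,H,C,D] q_used=1 → run B
t=7: queue=[E,G,H,C,D,F] q_used=0 → run E
t=8: queue=[E,G,H,C,D,F] q_used=1 → run E
t=9: queue=[G,H,C,D,F] q_used=0 → run G
t=10: queue=[G,H,C,D,F] q_used=1 → run G
t=11: queue=[G,H,C,D,F] q_used=2 → run G
t=12: queue=[H,C,D,F,G] q_used=0 → run H
t=13: queue=[H,C,D,F,G] q_used=1 → run H
t=14: queue=[C,D,F,G] q_used=0 → run C
t=15: queue=[C,D,F,G] q_used=1 → run C
t=16: queue=[D,F,G] q_used=0 → run D
t=17: queue=[F,G] q_used=0 → run F
t=18: queue=[F,G] q_used=1 → run F
t=19: queue=[F,G] q_used=2 → run F
t=20: queue=[G,F] q_used=0 → run G
t=21: queue=[G,F] q_used=1 → run G
t=22: queue=[G,F] q_used=2 → run G
t=23: queue=[F,G] q_used=0 → run F
t=24: queue=[G] q_used=0 → run G
t=25: queue=[G] q_used=1 → run G
t=26: (idle)
t=27: (idle)
t=28: (idle)
t=29: (idle)
t=30: (idle)
t=31: (idle)
t=32: (idle)

completion order = A, B, E, H, C, D, F, G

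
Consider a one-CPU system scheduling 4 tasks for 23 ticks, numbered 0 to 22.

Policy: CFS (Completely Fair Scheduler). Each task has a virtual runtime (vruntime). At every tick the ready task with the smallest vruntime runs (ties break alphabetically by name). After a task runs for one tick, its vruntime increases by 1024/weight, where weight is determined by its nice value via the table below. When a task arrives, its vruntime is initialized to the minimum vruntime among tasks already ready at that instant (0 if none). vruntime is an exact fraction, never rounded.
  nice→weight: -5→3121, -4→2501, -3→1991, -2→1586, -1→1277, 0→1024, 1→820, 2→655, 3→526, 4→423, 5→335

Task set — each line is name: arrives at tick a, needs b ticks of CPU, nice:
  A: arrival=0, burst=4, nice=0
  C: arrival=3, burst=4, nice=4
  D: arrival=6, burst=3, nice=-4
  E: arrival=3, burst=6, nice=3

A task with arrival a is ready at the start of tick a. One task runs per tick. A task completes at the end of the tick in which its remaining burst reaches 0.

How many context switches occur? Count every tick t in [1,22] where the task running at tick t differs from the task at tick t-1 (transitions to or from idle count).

t=0: vr[A=0] → run A
t=1: vr[A=1] → run A
t=2: vr[A=2] → run A
t=3: vr[A=3 C=3 E=3] → run A
t=4: vr[C=3 E=3] → run C
t=5: vr[C=2293/423 E=3] → run E
t=6: vr[C=2293/423 D=1301/263 E=1301/263] → run D
t=7: vr[C=2293/423 D=3523113/657763 E=1301/263] → run E
t=8: vr[C=2293/423 D=3523113/657763 E=1813/263] → run D
t=9: vr[C=2293/423 D=3792425/657763 E=1813/263] → run C
t=10: vr[C=3317/423 D=3792425/657763 E=1813/263] → run D
t=11: vr[C=3317/423 E=1813/263] → run E
t=12: vr[C=3317/423 E=2325/263] → run C
t=13: vr[C=1447/141 E=2325/263] → run E
t=14: vr[C=1447/141 E=2837/263] → run C
t=15: vr[E=2837/263] → run E
t=16: vr[E=3349/263] → run E
t=17: (idle)
t=18: (idle)
t=19: (idle)
t=20: (idle)
t=21: (idle)
t=22: (idle)

context switches = 13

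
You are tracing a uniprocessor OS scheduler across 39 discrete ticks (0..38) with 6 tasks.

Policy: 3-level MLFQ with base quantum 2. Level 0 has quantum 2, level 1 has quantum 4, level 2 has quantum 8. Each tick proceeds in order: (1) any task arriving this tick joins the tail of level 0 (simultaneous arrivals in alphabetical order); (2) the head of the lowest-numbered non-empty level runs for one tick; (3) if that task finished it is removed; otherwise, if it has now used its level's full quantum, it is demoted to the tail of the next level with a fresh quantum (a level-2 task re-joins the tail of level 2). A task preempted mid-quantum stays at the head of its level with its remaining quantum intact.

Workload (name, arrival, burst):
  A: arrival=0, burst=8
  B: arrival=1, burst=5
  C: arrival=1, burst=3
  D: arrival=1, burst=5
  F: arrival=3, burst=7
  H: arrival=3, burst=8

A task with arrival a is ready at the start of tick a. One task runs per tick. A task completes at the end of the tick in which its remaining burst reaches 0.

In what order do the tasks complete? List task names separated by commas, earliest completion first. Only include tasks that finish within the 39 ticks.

t=0: L0/L1/L2 = A/-/- → run A
t=1: L0/L1/L2 = ABCD/-/- → run A
t=2: L0/L1/L2 = BCD/A/- → run B
t=3: L0/L1/L2 = BCDFH/A/- → run B
t=4: L0/L1/L2 = CDFH/AB/- → run C
t=5: L0/L1/L2 = CDFH/AB/- → run C
t=6: L0/L1/L2 = DFH/ABC/- → run D
t=7: L0/L1/L2 = DFH/ABC/- → run D
t=8: L0/L1/L2 = FH/ABCD/- → run F
t=9: L0/L1/L2 = FH/ABCD/- → run F
t=10: L0/L1/L2 = H/ABCDF/- → run H
t=11: L0/L1/L2 = H/ABCDF/- → run H
t=12: L0/L1/L2 = -/ABCDFH/- → run A
t=13: L0/L1/L2 = -/ABCDFH/- → run A
t=14: L0/L1/L2 = -/ABCDFH/- → run A
t=15: L0/L1/L2 = -/ABCDFH/- → run A
t=16: L0/L1/L2 = -/BCDFH/A → run B
t=17: L0/L1/L2 = -/BCDFH/A → run B
t=18: L0/L1/L2 = -/BCDFH/A → run B
t=19: L0/L1/L2 = -/CDFH/A → run C
t=20: L0/L1/L2 = -/DFH/A → run D
t=21: L0/L1/L2 = -/DFH/A → run D
t=22: L0/L1/L2 = -/DFH/A → run D
t=23: L0/L1/L2 = -/FH/A → run F
t=24: L0/L1/L2 = -/FH/A → run F
t=25: L0/L1/L2 = -/FH/A → run F
t=26: L0/L1/L2 = -/FH/A → run F
t=27: L0/L1/L2 = -/H/AF → run H
t=28: L0/L1/L2 = -/H/AF → run H
t=29: L0/L1/L2 = -/H/AF → run H
t=30: L0/L1/L2 = -/H/AF → run H
t=31: L0/L1/L2 = -/-/AFH → run A
t=32: L0/L1/L2 = -/-/AFH → run A
t=33: L0/L1/L2 = -/-/FH → run F
t=34: L0/L1/L2 = -/-/H → run H
t=35: L0/L1/L2 = -/-/H → run H
t=36: (idle)
t=37: (idle)
t=38: (idle)

completion order = B, C, D, A, F, H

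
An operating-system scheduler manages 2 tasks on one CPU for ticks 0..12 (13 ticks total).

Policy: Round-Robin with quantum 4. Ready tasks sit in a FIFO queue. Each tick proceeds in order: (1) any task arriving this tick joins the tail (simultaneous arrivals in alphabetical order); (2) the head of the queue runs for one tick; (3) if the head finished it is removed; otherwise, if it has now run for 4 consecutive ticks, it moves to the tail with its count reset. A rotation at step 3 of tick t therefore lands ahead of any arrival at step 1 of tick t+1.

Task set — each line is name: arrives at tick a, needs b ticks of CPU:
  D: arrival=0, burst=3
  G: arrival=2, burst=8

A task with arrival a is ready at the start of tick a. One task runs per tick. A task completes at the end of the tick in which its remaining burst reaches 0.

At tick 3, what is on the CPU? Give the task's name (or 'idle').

running at tick 3 = G

t=0: queue=[D] q_used=0 → run D
t=1: queue=[D] q_used=1 → run D
t=2: queue=[D,G] q_used=2 → run D
t=3: queue=[G] q_used=0 → run G
t=4: queue=[G] q_used=1 → run G
t=5: queue=[G] q_used=2 → run G
t=6: queue=[G] q_used=3 → run G
t=7: queue=[G] q_used=0 → run G
t=8: queue=[G] q_used=1 → run G
t=9: queue=[G] q_used=2 → run G
t=10: queue=[G] q_used=3 → run G
t=11: (idle)
t=12: (idle)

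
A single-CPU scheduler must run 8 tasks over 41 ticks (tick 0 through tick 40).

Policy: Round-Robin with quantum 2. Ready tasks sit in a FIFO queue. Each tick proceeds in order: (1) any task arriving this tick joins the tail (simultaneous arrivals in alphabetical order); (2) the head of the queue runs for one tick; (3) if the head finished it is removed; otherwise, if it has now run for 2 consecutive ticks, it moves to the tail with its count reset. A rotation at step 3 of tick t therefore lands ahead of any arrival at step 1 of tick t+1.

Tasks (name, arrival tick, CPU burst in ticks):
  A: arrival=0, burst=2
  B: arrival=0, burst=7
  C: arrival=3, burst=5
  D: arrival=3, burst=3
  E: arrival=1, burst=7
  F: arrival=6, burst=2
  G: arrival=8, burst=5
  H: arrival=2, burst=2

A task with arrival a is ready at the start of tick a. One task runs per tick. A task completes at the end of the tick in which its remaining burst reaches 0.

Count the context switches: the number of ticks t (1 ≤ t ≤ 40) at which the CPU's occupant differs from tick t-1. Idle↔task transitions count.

t=0: queue=[A,B] q_used=0 → run A
t=1: queue=[A,B,E] q_used=1 → run A
t=2: queue=[B,E,H] q_used=0 → run B
t=3: queue=[B,E,H,C,D] q_used=1 → run B
t=4: queue=[E,H,C,D,B] q_used=0 → run E
t=5: queue=[E,H,C,D,B] q_used=1 → run E
t=6: queue=[H,C,D,B,E,F] q_used=0 → run H
t=7: queue=[H,C,D,B,E,F] q_used=1 → run H
t=8: queue=[C,D,B,E,F,G] q_used=0 → run C
t=9: queue=[C,D,B,E,F,G] q_used=1 → run C
t=10: queue=[D,B,E,F,G,C] q_used=0 → run D
t=11: queue=[D,B,E,F,G,C] q_used=1 → run D
t=12: queue=[B,E,F,G,C,D] q_used=0 → run B
t=13: queue=[B,E,F,G,C,D] q_used=1 → run B
t=14: queue=[E,F,G,C,D,B] q_used=0 → run E
t=15: queue=[E,F,G,C,D,B] q_used=1 → run E
t=16: queue=[F,G,C,D,B,E] q_used=0 → run F
t=17: queue=[F,G,C,D,B,E] q_used=1 → run F
t=18: queue=[G,C,D,B,E] q_used=0 → run G
t=19: queue=[G,C,D,B,E] q_used=1 → run G
t=20: queue=[C,D,B,E,G] q_used=0 → run C
t=21: queue=[C,D,B,E,G] q_used=1 → run C
t=22: queue=[D,B,E,G,C] q_used=0 → run D
t=23: queue=[B,E,G,C] q_used=0 → run B
t=24: queue=[B,E,G,C] q_used=1 → run B
t=25: queue=[E,G,C,B] q_used=0 → run E
t=26: queue=[E,G,C,B] q_used=1 → run E
t=27: queue=[G,C,B,E] q_used=0 → run G
t=28: queue=[G,C,B,E] q_used=1 → run G
t=29: queue=[C,B,E,G] q_used=0 → run C
t=30: queue=[B,E,G] q_used=0 → run B
t=31: queue=[E,G] q_used=0 → run E
t=32: queue=[G] q_used=0 → run G
t=33: (idle)
t=34: (idle)
t=35: (idle)
t=36: (idle)
t=37: (idle)
t=38: (idle)
t=39: (idle)
t=40: (idle)

context switches = 19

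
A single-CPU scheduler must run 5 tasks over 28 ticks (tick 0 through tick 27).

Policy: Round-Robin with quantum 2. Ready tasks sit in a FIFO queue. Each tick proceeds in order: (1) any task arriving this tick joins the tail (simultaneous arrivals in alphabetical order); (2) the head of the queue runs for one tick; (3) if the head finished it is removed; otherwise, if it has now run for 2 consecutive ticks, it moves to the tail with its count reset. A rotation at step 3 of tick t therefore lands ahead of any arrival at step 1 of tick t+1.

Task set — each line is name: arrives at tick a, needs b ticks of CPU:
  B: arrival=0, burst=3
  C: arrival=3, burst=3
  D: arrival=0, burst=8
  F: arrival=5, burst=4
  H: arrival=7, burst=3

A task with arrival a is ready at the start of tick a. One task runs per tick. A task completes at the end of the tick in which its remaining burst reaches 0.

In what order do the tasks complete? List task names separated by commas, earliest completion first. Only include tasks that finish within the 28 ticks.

t=0: queue=[B,D] q_used=0 → run B
t=1: queue=[B,D] q_used=1 → run B
t=2: queue=[D,B] q_used=0 → run D
t=3: queue=[D,B,C] q_used=1 → run D
t=4: queue=[B,C,D] q_used=0 → run B
t=5: queue=[C,D,F] q_used=0 → run C
t=6: queue=[C,D,F] q_used=1 → run C
t=7: queue=[D,F,C,H] q_used=0 → run D
t=8: queue=[D,F,C,H] q_used=1 → run D
t=9: queue=[F,C,H,D] q_used=0 → run F
t=10: queue=[F,C,H,D] q_used=1 → run F
t=11: queue=[C,H,D,F] q_used=0 → run C
t=12: queue=[H,D,F] q_used=0 → run H
t=13: queue=[H,D,F] q_used=1 → run H
t=14: queue=[D,F,H] q_used=0 → run D
t=15: queue=[D,F,H] q_used=1 → run D
t=16: queue=[F,H,D] q_used=0 → run F
t=17: queue=[F,H,D] q_used=1 → run F
t=18: queue=[H,D] q_used=0 → run H
t=19: queue=[D] q_used=0 → run D
t=20: queue=[D] q_used=1 → run D
t=21: (idle)
t=22: (idle)
t=23: (idle)
t=24: (idle)
t=25: (idle)
t=26: (idle)
t=27: (idle)

completion order = B, C, F, H, D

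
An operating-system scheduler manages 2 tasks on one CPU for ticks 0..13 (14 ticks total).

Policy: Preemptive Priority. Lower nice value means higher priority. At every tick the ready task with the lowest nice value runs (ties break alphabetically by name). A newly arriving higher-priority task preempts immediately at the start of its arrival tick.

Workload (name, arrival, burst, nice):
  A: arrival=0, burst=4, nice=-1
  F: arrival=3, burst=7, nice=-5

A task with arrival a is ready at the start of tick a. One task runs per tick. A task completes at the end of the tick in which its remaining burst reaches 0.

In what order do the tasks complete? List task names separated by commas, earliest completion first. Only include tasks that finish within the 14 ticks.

completion order = F, A

t=0: ready={A} → run A
t=1: ready={A} → run A
t=2: ready={A} → run A
t=3: ready={A,F} → run F
t=4: ready={A,F} → run F
t=5: ready={A,F} → run F
t=6: ready={A,F} → run F
t=7: ready={A,F} → run F
t=8: ready={A,F} → run F
t=9: ready={A,F} → run F
t=10: ready={A} → run A
t=11: (idle)
t=12: (idle)
t=13: (idle)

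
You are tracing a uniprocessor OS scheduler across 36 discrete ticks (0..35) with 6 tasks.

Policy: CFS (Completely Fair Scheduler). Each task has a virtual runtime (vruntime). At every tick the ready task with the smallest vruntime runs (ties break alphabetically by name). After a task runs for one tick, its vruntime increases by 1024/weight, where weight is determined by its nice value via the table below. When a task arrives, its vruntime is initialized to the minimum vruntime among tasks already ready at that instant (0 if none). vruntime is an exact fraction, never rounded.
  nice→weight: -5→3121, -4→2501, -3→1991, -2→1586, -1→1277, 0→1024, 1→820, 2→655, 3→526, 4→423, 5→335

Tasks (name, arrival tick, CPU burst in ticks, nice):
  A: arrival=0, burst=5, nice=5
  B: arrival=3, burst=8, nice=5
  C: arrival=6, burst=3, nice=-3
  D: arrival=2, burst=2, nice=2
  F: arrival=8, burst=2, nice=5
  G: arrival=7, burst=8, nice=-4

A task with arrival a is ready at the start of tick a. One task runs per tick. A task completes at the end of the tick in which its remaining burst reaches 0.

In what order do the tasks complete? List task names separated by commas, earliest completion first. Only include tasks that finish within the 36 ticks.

t=0: vr[A=0] → run A
t=1: vr[A=1024/335] → run A
t=2: vr[A=2048/335 D=2048/335] → run A
t=3: vr[A=3072/335 B=2048/335 D=2048/335] → run B
t=4: vr[A=3072/335 B=3072/335 D=2048/335] → run D
t=5: vr[A=3072/335 B=3072/335 D=336896/43885] → run D
t=6: vr[A=3072/335 B=3072/335 C=3072/335] → run A
t=7: vr[A=4096/335 B=3072/335 C=3072/335 G=3072/335] → run B
t=8: vr[A=4096/335 B=4096/335 C=3072/335 F=3072/335 G=3072/335] → run C
t=9: vr[A=4096/335 B=4096/335 C=6459392/666985 F=3072/335 G=3072/335] → run F
t=10: vr[A=4096/335 B=4096/335 C=6459392/666985 F=4096/335 G=3072/335] → run G
t=11: vr[A=4096/335 B=4096/335 C=6459392/666985 F=4096/335 G=8026112/837835] → run G
t=12: vr[A=4096/335 B=4096/335 C=6459392/666985 F=4096/335 G=8369152/837835] → run C
t=13: vr[A=4096/335 B=4096/335 C=6802432/666985 F=4096/335 G=8369152/837835] → run G
t=14: vr[A=4096/335 B=4096/335 C=6802432/666985 F=4096/335 G=8712192/837835] → run C
t=15: vr[A=4096/335 B=4096/335 F=4096/335 G=8712192/837835] → run G
t=16: vr[A=4096/335 B=4096/335 F=4096/335 G=9055232/837835] → run G
t=17: vr[A=4096/335 B=4096/335 F=4096/335 G=9398272/837835] → run G
t=18: vr[A=4096/335 B=4096/335 F=4096/335 G=9741312/837835] → run G
t=19: vr[A=4096/335 B=4096/335 F=4096/335 G=10084352/837835] → run G
t=20: vr[A=4096/335 B=4096/335 F=4096/335] → run A
t=21: vr[B=4096/335 F=4096/335] → run B
t=22: vr[B=1024/67 F=4096/335] → run F
t=23: vr[B=1024/67] → run B
t=24: vr[B=6144/335] → run B
t=25: vr[B=7168/335] → run B
t=26: vr[B=8192/335] → run B
t=27: vr[B=9216/335] → run B
t=28: (idle)
t=29: (idle)
t=30: (idle)
t=31: (idle)
t=32: (idle)
t=33: (idle)
t=34: (idle)
t=35: (idle)

completion order = D, C, G, A, F, B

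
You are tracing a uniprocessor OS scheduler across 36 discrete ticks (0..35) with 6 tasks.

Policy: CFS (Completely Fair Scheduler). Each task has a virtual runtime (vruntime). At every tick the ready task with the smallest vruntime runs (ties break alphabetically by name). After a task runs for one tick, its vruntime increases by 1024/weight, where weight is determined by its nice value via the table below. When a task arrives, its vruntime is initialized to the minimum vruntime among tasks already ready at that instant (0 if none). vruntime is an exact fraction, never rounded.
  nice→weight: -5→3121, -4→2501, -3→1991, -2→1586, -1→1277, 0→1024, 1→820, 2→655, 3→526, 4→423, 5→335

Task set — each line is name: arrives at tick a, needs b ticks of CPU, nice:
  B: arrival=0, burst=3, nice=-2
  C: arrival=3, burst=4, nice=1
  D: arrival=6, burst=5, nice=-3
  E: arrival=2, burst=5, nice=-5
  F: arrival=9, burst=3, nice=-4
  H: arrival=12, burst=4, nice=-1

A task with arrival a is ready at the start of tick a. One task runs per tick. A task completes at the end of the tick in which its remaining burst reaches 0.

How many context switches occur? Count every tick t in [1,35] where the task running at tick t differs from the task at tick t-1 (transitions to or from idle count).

context switches = 19

t=0: vr[B=0] → run B
t=1: vr[B=512/793] → run B
t=2: vr[B=1024/793 E=1024/793] → run B
t=3: vr[C=1024/793 E=1024/793] → run C
t=4: vr[C=412928/162565 E=1024/793] → run E
t=5: vr[C=412928/162565 E=4007936/2474953] → run E
t=6: vr[C=412928/162565 D=4819968/2474953 E=4819968/2474953] → run D
t=7: vr[C=412928/162565 D=12130908160/4927631423 E=4819968/2474953] → run E
t=8: vr[C=412928/162565 D=12130908160/4927631423 E=5632000/2474953] → run E
t=9: vr[C=412928/162565 D=12130908160/4927631423 E=6444032/2474953 F=12130908160/4927631423] → run D
t=10: vr[C=412928/162565 D=14665260032/4927631423 E=6444032/2474953 F=12130908160/4927631423] → run F
t=11: vr[C=412928/162565 D=14665260032/4927631423 E=6444032/2474953 F=580086817792/202032888343] → run C
t=12: vr[C=615936/162565 D=14665260032/4927631423 E=6444032/2474953 F=580086817792/202032888343 H=6444032/2474953] → run E
t=13: vr[C=615936/162565 D=14665260032/4927631423 F=580086817792/202032888343 H=6444032/2474953] → run H
t=14: vr[C=615936/162565 D=14665260032/4927631423 F=580086817792/202032888343 H=10763380736/3160514981] → run F
t=15: vr[C=615936/162565 D=14665260032/4927631423 F=662806401024/202032888343 H=10763380736/3160514981] → run D
t=16: vr[C=615936/162565 D=17199611904/4927631423 F=662806401024/202032888343 H=10763380736/3160514981] → run F
t=17: vr[C=615936/162565 D=17199611904/4927631423 H=10763380736/3160514981] → run H
t=18: vr[C=615936/162565 D=17199611904/4927631423 H=13297732608/3160514981] → run D
t=19: vr[C=615936/162565 D=19733963776/4927631423 H=13297732608/3160514981] → run C
t=20: vr[C=818944/162565 D=19733963776/4927631423 H=13297732608/3160514981] → run D
t=21: vr[C=818944/162565 H=13297732608/3160514981] → run H
t=22: vr[C=818944/162565 H=15832084480/3160514981] → run H
t=23: vr[C=818944/162565] → run C
t=24: (idle)
t=25: (idle)
t=26: (idle)
t=27: (idle)
t=28: (idle)
t=29: (idle)
t=30: (idle)
t=31: (idle)
t=32: (idle)
t=33: (idle)
t=34: (idle)
t=35: (idle)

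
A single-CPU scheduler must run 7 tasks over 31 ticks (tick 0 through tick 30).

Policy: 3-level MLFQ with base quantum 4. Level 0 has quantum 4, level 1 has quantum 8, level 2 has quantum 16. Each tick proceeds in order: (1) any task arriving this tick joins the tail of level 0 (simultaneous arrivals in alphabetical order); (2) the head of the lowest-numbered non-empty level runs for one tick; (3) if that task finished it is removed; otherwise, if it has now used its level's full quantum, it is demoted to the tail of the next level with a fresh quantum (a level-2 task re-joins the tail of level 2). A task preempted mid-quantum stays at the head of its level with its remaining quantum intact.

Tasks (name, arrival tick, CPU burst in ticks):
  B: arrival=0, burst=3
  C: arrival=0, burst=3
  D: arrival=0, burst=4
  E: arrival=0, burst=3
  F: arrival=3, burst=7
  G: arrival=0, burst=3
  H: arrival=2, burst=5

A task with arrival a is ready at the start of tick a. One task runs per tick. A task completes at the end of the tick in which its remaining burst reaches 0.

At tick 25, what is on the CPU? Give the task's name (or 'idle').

running at tick 25 = F

t=0: L0/L1/L2 = BCDEG/-/- → run B
t=1: L0/L1/L2 = BCDEG/-/- → run B
t=2: L0/L1/L2 = BCDEGH/-/- → run B
t=3: L0/L1/L2 = CDEGHF/-/- → run C
t=4: L0/L1/L2 = CDEGHF/-/- → run C
t=5: L0/L1/L2 = CDEGHF/-/- → run C
t=6: L0/L1/L2 = DEGHF/-/- → run D
t=7: L0/L1/L2 = DEGHF/-/- → run D
t=8: L0/L1/L2 = DEGHF/-/- → run D
t=9: L0/L1/L2 = DEGHF/-/- → run D
t=10: L0/L1/L2 = EGHF/-/- → run E
t=11: L0/L1/L2 = EGHF/-/- → run E
t=12: L0/L1/L2 = EGHF/-/- → run E
t=13: L0/L1/L2 = GHF/-/- → run G
t=14: L0/L1/L2 = GHF/-/- → run G
t=15: L0/L1/L2 = GHF/-/- → run G
t=16: L0/L1/L2 = HF/-/- → run H
t=17: L0/L1/L2 = HF/-/- → run H
t=18: L0/L1/L2 = HF/-/- → run H
t=19: L0/L1/L2 = HF/-/- → run H
t=20: L0/L1/L2 = F/H/- → run F
t=21: L0/L1/L2 = F/H/- → run F
t=22: L0/L1/L2 = F/H/- → run F
t=23: L0/L1/L2 = F/H/- → run F
t=24: L0/L1/L2 = -/HF/- → run H
t=25: L0/L1/L2 = -/F/- → run F
t=26: L0/L1/L2 = -/F/- → run F
t=27: L0/L1/L2 = -/F/- → run F
t=28: (idle)
t=29: (idle)
t=30: (idle)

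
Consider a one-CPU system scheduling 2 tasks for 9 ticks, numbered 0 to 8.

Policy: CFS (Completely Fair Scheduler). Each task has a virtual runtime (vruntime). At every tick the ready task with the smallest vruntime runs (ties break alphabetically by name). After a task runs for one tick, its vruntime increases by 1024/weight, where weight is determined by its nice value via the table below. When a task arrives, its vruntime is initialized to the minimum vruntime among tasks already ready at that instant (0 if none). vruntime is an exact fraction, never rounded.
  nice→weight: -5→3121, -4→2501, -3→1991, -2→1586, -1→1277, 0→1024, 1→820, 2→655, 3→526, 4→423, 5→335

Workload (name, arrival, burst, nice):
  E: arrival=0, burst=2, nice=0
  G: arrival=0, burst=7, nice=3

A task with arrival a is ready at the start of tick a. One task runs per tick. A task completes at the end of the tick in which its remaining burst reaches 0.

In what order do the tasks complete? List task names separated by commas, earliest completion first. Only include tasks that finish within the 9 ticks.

t=0: vr[E=0 G=0] → run E
t=1: vr[E=1 G=0] → run G
t=2: vr[E=1 G=512/263] → run E
t=3: vr[G=512/263] → run G
t=4: vr[G=1024/263] → run G
t=5: vr[G=1536/263] → run G
t=6: vr[G=2048/263] → run G
t=7: vr[G=2560/263] → run G
t=8: vr[G=3072/263] → run G

completion order = E, G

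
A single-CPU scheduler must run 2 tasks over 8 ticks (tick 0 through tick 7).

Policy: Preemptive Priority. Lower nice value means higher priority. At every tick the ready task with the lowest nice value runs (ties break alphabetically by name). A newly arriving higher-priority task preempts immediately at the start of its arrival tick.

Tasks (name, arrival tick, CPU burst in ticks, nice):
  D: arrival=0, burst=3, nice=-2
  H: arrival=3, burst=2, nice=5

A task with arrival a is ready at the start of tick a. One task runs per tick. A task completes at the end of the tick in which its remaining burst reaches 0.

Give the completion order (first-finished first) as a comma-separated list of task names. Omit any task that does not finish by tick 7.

completion order = D, H

t=0: ready={D} → run D
t=1: ready={D} → run D
t=2: ready={D} → run D
t=3: ready={H} → run H
t=4: ready={H} → run H
t=5: (idle)
t=6: (idle)
t=7: (idle)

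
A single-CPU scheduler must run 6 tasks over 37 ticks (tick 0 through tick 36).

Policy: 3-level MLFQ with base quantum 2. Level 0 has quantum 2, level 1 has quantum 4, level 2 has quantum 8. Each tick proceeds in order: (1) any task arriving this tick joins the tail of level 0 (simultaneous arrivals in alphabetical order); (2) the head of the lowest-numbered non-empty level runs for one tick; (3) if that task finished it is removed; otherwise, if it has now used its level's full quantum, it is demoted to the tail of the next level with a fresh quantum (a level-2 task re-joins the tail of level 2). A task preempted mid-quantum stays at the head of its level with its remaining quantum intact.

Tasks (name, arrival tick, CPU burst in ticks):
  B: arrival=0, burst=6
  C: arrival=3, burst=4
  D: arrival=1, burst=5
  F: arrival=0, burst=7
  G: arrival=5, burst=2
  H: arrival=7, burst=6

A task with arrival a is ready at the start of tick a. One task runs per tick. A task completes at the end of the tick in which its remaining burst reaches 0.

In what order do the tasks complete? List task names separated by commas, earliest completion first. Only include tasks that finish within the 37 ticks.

t=0: L0/L1/L2 = BF/-/- → run B
t=1: L0/L1/L2 = BFD/-/- → run B
t=2: L0/L1/L2 = FD/B/- → run F
t=3: L0/L1/L2 = FDC/B/- → run F
t=4: L0/L1/L2 = DC/BF/- → run D
t=5: L0/L1/L2 = DCG/BF/- → run D
t=6: L0/L1/L2 = CG/BFD/- → run C
t=7: L0/L1/L2 = CGH/BFD/- → run C
t=8: L0/L1/L2 = GH/BFDC/- → run G
t=9: L0/L1/L2 = GH/BFDC/- → run G
t=10: L0/L1/L2 = H/BFDC/- → run H
t=11: L0/L1/L2 = H/BFDC/- → run H
t=12: L0/L1/L2 = -/BFDCH/- → run B
t=13: L0/L1/L2 = -/BFDCH/- → run B
t=14: L0/L1/L2 = -/BFDCH/- → run B
t=15: L0/L1/L2 = -/BFDCH/- → run B
t=16: L0/L1/L2 = -/FDCH/- → run F
t=17: L0/L1/L2 = -/FDCH/- → run F
t=18: L0/L1/L2 = -/FDCH/- → run F
t=19: L0/L1/L2 = -/FDCH/- → run F
t=20: L0/L1/L2 = -/DCH/F → run D
t=21: L0/L1/L2 = -/DCH/F → run D
t=22: L0/L1/L2 = -/DCH/F → run D
t=23: L0/L1/L2 = -/CH/F → run C
t=24: L0/L1/L2 = -/CH/F → run C
t=25: L0/L1/L2 = -/H/F → run H
t=26: L0/L1/L2 = -/H/F → run H
t=27: L0/L1/L2 = -/H/F → run H
t=28: L0/L1/L2 = -/H/F → run H
t=29: L0/L1/L2 = -/-/F → run F
t=30: (idle)
t=31: (idle)
t=32: (idle)
t=33: (idle)
t=34: (idle)
t=35: (idle)
t=36: (idle)

completion order = G, B, D, C, H, F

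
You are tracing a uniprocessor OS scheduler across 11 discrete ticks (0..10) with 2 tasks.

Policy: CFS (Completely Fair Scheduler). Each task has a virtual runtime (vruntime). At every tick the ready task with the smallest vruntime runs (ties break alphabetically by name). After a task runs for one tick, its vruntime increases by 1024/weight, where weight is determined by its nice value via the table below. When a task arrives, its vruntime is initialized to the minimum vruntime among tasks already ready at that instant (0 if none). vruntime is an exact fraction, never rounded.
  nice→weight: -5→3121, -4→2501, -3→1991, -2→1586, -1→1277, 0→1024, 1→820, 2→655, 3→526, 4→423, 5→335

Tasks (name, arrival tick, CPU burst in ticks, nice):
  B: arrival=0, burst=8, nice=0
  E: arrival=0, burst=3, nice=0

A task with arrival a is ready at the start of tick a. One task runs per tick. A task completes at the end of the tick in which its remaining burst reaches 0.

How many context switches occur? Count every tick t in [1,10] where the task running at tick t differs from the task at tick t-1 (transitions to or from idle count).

context switches = 6

t=0: vr[B=0 E=0] → run B
t=1: vr[B=1 E=0] → run E
t=2: vr[B=1 E=1] → run B
t=3: vr[B=2 E=1] → run E
t=4: vr[B=2 E=2] → run B
t=5: vr[B=3 E=2] → run E
t=6: vr[B=3] → run B
t=7: vr[B=4] → run B
t=8: vr[B=5] → run B
t=9: vr[B=6] → run B
t=10: vr[B=7] → run B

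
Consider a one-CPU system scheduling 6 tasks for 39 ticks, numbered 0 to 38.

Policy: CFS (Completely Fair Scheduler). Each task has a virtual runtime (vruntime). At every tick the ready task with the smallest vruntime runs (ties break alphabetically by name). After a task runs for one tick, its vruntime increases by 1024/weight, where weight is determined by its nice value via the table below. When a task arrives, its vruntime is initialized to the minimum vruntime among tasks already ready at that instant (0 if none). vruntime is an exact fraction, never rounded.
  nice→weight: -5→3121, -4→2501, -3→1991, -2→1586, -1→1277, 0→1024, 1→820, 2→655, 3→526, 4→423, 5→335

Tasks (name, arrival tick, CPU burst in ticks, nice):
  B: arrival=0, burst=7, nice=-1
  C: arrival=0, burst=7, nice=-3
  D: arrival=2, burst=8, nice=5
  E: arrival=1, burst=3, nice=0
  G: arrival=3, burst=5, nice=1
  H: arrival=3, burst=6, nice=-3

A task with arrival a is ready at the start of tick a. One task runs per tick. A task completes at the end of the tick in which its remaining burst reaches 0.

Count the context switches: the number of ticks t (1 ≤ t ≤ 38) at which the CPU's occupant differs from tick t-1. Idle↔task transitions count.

context switches = 30

t=0: vr[B=0 C=0] → run B
t=1: vr[B=1024/1277 C=0 E=0] → run C
t=2: vr[B=1024/1277 C=1024/1991 D=0 E=0] → run D
t=3: vr[B=1024/1277 C=1024/1991 D=1024/335 E=0 G=0 H=0] → run E
t=4: vr[B=1024/1277 C=1024/1991 D=1024/335 E=1 G=0 H=0] → run G
t=5: vr[B=1024/1277 C=1024/1991 D=1024/335 E=1 G=256/205 H=0] → run H
t=6: vr[B=1024/1277 C=1024/1991 D=1024/335 E=1 G=256/205 H=1024/1991] → run C
t=7: vr[B=1024/1277 C=2048/1991 D=1024/335 E=1 G=256/205 H=1024/1991] → run H
t=8: vr[B=1024/1277 C=2048/1991 D=1024/335 E=1 G=256/205 H=2048/1991] → run B
t=9: vr[B=2048/1277 C=2048/1991 D=1024/335 E=1 G=256/205 H=2048/1991] → run E
t=10: vr[B=2048/1277 C=2048/1991 D=1024/335 E=2 G=256/205 H=2048/1991] → run C
t=11: vr[B=2048/1277 C=3072/1991 D=1024/335 E=2 G=256/205 H=2048/1991] → run H
t=12: vr[B=2048/1277 C=3072/1991 D=1024/335 E=2 G=256/205 H=3072/1991] → run G
t=13: vr[B=2048/1277 C=3072/1991 D=1024/335 E=2 G=512/205 H=3072/1991] → run C
t=14: vr[B=2048/1277 C=4096/1991 D=1024/335 E=2 G=512/205 H=3072/1991] → run H
t=15: vr[B=2048/1277 C=4096/1991 D=1024/335 E=2 G=512/205 H=4096/1991] → run B
t=16: vr[B=3072/1277 C=4096/1991 D=1024/335 E=2 G=512/205 H=4096/1991] → run E
t=17: vr[B=3072/1277 C=4096/1991 D=1024/335 G=512/205 H=4096/1991] → run C
t=18: vr[B=3072/1277 C=5120/1991 D=1024/335 G=512/205 H=4096/1991] → run H
t=19: vr[B=3072/1277 C=5120/1991 D=1024/335 G=512/205 H=5120/1991] → run B
t=20: vr[B=4096/1277 C=5120/1991 D=1024/335 G=512/205 H=5120/1991] → run G
t=21: vr[B=4096/1277 C=5120/1991 D=1024/335 G=768/205 H=5120/1991] → run C
t=22: vr[B=4096/1277 C=6144/1991 D=1024/335 G=768/205 H=5120/1991] → run H
t=23: vr[B=4096/1277 C=6144/1991 D=1024/335 G=768/205] → run D
t=24: vr[B=4096/1277 C=6144/1991 D=2048/335 G=768/205] → run C
t=25: vr[B=4096/1277 D=2048/335 G=768/205] → run B
t=26: vr[B=5120/1277 D=2048/335 G=768/205] → run G
t=27: vr[B=5120/1277 D=2048/335 G=1024/205] → run B
t=28: vr[B=6144/1277 D=2048/335 G=1024/205] → run B
t=29: vr[D=2048/335 G=1024/205] → run G
t=30: vr[D=2048/335] → run D
t=31: vr[D=3072/335] → run D
t=32: vr[D=4096/335] → run D
t=33: vr[D=1024/67] → run D
t=34: vr[D=6144/335] → run D
t=35: vr[D=7168/335] → run D
t=36: (idle)
t=37: (idle)
t=38: (idle)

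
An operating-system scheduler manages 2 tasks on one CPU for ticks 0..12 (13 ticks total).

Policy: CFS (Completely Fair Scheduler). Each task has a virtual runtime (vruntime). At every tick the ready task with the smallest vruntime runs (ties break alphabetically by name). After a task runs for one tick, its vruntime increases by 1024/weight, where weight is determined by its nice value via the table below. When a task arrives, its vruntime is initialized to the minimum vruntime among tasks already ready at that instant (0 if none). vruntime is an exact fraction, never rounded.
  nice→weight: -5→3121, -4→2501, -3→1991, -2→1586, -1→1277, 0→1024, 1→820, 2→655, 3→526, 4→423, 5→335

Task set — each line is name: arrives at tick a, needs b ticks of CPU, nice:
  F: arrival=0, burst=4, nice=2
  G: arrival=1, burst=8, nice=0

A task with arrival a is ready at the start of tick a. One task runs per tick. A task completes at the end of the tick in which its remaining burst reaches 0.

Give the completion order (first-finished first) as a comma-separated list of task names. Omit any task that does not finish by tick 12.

completion order = F, G

t=0: vr[F=0] → run F
t=1: vr[F=1024/655 G=1024/655] → run F
t=2: vr[F=2048/655 G=1024/655] → run G
t=3: vr[F=2048/655 G=1679/655] → run G
t=4: vr[F=2048/655 G=2334/655] → run F
t=5: vr[F=3072/655 G=2334/655] → run G
t=6: vr[F=3072/655 G=2989/655] → run G
t=7: vr[F=3072/655 G=3644/655] → run F
t=8: vr[G=3644/655] → run G
t=9: vr[G=4299/655] → run G
t=10: vr[G=4954/655] → run G
t=11: vr[G=5609/655] → run G
t=12: (idle)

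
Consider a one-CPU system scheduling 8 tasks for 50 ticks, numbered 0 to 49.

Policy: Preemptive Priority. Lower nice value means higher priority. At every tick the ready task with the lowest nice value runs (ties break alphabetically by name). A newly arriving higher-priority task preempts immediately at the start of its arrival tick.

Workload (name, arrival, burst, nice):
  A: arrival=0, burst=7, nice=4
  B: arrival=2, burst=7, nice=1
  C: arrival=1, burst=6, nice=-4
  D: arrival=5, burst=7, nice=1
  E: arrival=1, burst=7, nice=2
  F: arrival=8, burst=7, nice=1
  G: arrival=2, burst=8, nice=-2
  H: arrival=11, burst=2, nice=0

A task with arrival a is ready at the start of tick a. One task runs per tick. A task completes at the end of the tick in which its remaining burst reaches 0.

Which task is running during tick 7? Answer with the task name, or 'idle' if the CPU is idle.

t=0: ready={A} → run A
t=1: ready={A,C,E} → run C
t=2: ready={A,B,C,E,G} → run C
t=3: ready={A,B,C,E,G} → run C
t=4: ready={A,B,C,E,G} → run C
t=5: ready={A,B,C,D,E,G} → run C
t=6: ready={A,B,C,D,E,G} → run C
t=7: ready={A,B,D,E,G} → run G
t=8: ready={A,B,D,E,F,G} → run G
t=9: ready={A,B,D,E,F,G} → run G
t=10: ready={A,B,D,E,F,G} → run G
t=11: ready={A,B,D,E,F,G,H} → run G
t=12: ready={A,B,D,E,F,G,H} → run G
t=13: ready={A,B,D,E,F,G,H} → run G
t=14: ready={A,B,D,E,F,G,H} → run G
t=15: ready={A,B,D,E,F,H} → run H
t=16: ready={A,B,D,E,F,H} → run H
t=17: ready={A,B,D,E,F} → run B
t=18: ready={A,B,D,E,F} → run B
t=19: ready={A,B,D,E,F} → run B
t=20: ready={A,B,D,E,F} → run B
t=21: ready={A,B,D,E,F} → run B
t=22: ready={A,B,D,E,F} → run B
t=23: ready={A,B,D,E,F} → run B
t=24: ready={A,D,E,F} → run D
t=25: ready={A,D,E,F} → run D
t=26: ready={A,D,E,F} → run D
t=27: ready={A,D,E,F} → run D
t=28: ready={A,D,E,F} → run D
t=29: ready={A,D,E,F} → run D
t=30: ready={A,D,E,F} → run D
t=31: ready={A,E,F} → run F
t=32: ready={A,E,F} → run F
t=33: ready={A,E,F} → run F
t=34: ready={A,E,F} → run F
t=35: ready={A,E,F} → run F
t=36: ready={A,E,F} → run F
t=37: ready={A,E,F} → run F
t=38: ready={A,E} → run E
t=39: ready={A,E} → run E
t=40: ready={A,E} → run E
t=41: ready={A,E} → run E
t=42: ready={A,E} → run E
t=43: ready={A,E} → run E
t=44: ready={A,E} → run E
t=45: ready={A} → run A
t=46: ready={A} → run A
t=47: ready={A} → run A
t=48: ready={A} → run A
t=49: ready={A} → run A

running at tick 7 = G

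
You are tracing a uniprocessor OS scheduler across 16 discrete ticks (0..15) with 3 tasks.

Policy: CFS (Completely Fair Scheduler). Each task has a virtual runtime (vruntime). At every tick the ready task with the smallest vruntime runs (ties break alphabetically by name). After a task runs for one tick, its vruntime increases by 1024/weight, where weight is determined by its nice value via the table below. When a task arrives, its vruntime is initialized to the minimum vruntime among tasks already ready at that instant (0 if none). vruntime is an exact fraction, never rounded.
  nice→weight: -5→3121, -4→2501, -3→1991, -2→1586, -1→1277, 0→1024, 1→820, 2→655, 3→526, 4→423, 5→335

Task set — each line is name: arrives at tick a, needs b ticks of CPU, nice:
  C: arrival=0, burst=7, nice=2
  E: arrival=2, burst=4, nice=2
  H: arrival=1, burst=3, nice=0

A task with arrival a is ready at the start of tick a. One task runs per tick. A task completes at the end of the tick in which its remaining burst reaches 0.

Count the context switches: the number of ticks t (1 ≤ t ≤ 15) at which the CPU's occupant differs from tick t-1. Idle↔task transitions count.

context switches = 11

t=0: vr[C=0] → run C
t=1: vr[C=1024/655 H=1024/655] → run C
t=2: vr[C=2048/655 E=1024/655 H=1024/655] → run E
t=3: vr[C=2048/655 E=2048/655 H=1024/655] → run H
t=4: vr[C=2048/655 E=2048/655 H=1679/655] → run H
t=5: vr[C=2048/655 E=2048/655 H=2334/655] → run C
t=6: vr[C=3072/655 E=2048/655 H=2334/655] → run E
t=7: vr[C=3072/655 E=3072/655 H=2334/655] → run H
t=8: vr[C=3072/655 E=3072/655] → run C
t=9: vr[C=4096/655 E=3072/655] → run E
t=10: vr[C=4096/655 E=4096/655] → run C
t=11: vr[C=1024/131 E=4096/655] → run E
t=12: vr[C=1024/131] → run C
t=13: vr[C=6144/655] → run C
t=14: (idle)
t=15: (idle)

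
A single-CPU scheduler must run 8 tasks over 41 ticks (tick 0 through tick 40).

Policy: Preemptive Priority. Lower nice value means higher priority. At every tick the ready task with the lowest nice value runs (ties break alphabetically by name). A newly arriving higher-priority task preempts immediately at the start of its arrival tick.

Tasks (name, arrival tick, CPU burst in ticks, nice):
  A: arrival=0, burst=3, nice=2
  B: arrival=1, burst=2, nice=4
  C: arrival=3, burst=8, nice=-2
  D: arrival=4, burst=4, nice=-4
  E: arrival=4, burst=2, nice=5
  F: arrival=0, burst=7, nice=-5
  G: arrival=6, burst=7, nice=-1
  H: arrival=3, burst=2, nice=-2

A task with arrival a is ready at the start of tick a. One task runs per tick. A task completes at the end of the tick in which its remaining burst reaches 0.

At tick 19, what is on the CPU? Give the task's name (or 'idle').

t=0: ready={A,F} → run F
t=1: ready={A,B,F} → run F
t=2: ready={A,B,F} → run F
t=3: ready={A,B,C,F,H} → run F
t=4: ready={A,B,C,D,E,F,H} → run F
t=5: ready={A,B,C,D,E,F,H} → run F
t=6: ready={A,B,C,D,E,F,G,H} → run F
t=7: ready={A,B,C,D,E,G,H} → run D
t=8: ready={A,B,C,D,E,G,H} → run D
t=9: ready={A,B,C,D,E,G,H} → run D
t=10: ready={A,B,C,D,E,G,H} → run D
t=11: ready={A,B,C,E,G,H} → run C
t=12: ready={A,B,C,E,G,H} → run C
t=13: ready={A,B,C,E,G,H} → run C
t=14: ready={A,B,C,E,G,H} → run C
t=15: ready={A,B,C,E,G,H} → run C
t=16: ready={A,B,C,E,G,H} → run C
t=17: ready={A,B,C,E,G,H} → run C
t=18: ready={A,B,C,E,G,H} → run C
t=19: ready={A,B,E,G,H} → run H
t=20: ready={A,B,E,G,H} → run H
t=21: ready={A,B,E,G} → run G
t=22: ready={A,B,E,G} → run G
t=23: ready={A,B,E,G} → run G
t=24: ready={A,B,E,G} → run G
t=25: ready={A,B,E,G} → run G
t=26: ready={A,B,E,G} → run G
t=27: ready={A,B,E,G} → run G
t=28: ready={A,B,E} → run A
t=29: ready={A,B,E} → run A
t=30: ready={A,B,E} → run A
t=31: ready={B,E} → run B
t=32: ready={B,E} → run B
t=33: ready={E} → run E
t=34: ready={E} → run E
t=35: (idle)
t=36: (idle)
t=37: (idle)
t=38: (idle)
t=39: (idle)
t=40: (idle)

running at tick 19 = H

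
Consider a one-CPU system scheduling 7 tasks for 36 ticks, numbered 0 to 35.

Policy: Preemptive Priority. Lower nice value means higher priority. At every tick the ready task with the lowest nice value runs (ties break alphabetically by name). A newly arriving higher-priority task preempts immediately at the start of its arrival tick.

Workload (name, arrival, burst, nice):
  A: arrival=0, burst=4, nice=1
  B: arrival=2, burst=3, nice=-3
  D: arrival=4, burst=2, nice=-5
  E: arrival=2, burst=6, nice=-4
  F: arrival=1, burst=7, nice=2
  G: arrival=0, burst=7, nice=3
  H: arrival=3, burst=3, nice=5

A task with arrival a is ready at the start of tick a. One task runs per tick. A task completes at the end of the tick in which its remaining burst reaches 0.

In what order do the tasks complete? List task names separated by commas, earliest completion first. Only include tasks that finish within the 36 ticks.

t=0: ready={A,G} → run A
t=1: ready={A,F,G} → run A
t=2: ready={A,B,E,F,G} → run E
t=3: ready={A,B,E,F,G,H} → run E
t=4: ready={A,B,D,E,F,G,H} → run D
t=5: ready={A,B,D,E,F,G,H} → run D
t=6: ready={A,B,E,F,G,H} → run E
t=7: ready={A,B,E,F,G,H} → run E
t=8: ready={A,B,E,F,G,H} → run E
t=9: ready={A,B,E,F,G,H} → run E
t=10: ready={A,B,F,G,H} → run B
t=11: ready={A,B,F,G,H} → run B
t=12: ready={A,B,F,G,H} → run B
t=13: ready={A,F,G,H} → run A
t=14: ready={A,F,G,H} → run A
t=15: ready={F,G,H} → run F
t=16: ready={F,G,H} → run F
t=17: ready={F,G,H} → run F
t=18: ready={F,G,H} → run F
t=19: ready={F,G,H} → run F
t=20: ready={F,G,H} → run F
t=21: ready={F,G,H} → run F
t=22: ready={G,H} → run G
t=23: ready={G,H} → run G
t=24: ready={G,H} → run G
t=25: ready={G,H} → run G
t=26: ready={G,H} → run G
t=27: ready={G,H} → run G
t=28: ready={G,H} → run G
t=29: ready={H} → run H
t=30: ready={H} → run H
t=31: ready={H} → run H
t=32: (idle)
t=33: (idle)
t=34: (idle)
t=35: (idle)

completion order = D, E, B, A, F, G, H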